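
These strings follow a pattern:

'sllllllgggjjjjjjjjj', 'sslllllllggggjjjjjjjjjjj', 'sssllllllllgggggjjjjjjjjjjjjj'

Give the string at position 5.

sssssllllllllllgggggggjjjjjjjjjjjjjjjjj

Term n consists of n-2 s's, followed by n+3 l's, followed by n g's, followed by 2n+3 j's, where the shown terms are n = 3, 4, 5.
Setting n = 7 gives 5, 10, 7, 17 characters in each block.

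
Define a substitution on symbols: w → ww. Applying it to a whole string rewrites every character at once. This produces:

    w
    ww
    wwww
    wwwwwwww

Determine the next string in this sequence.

wwwwwwwwwwwwwwww

Apply φ to wwwwwwww symbol by symbol: w→ww, w→ww, w→ww, w→ww, w→ww, w→ww, w→ww, w→ww; joined: ww ww ww ww ww ww ww ww.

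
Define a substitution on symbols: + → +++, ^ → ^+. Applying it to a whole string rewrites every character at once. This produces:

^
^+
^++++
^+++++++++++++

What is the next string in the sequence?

Applying the rule to each of the 14 symbols of ^+++++++++++++ gives the pieces ^+ +++ +++ +++ +++ +++ +++ +++ +++ +++ +++ +++ +++ +++, which concatenate to the answer.

^++++++++++++++++++++++++++++++++++++++++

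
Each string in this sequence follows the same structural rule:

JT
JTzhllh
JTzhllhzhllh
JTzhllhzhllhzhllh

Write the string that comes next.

JTzhllhzhllhzhllhzhllh

The strings grow by a fixed suffix zhllh each time.
One more step from JTzhllhzhllhzhllh gives the answer.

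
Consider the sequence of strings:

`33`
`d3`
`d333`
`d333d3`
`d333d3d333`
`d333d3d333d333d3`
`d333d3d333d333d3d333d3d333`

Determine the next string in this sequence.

d333d3d333d333d3d333d3d333d333d3d333d333d3

From term 3 onward, concatenate the last term with the second-to-last: d3·33 = d333, d333·d3 = d333d3, …
Continuing: d333d3d333d333d3d333d3d333 · d333d3d333d333d3 gives term 8.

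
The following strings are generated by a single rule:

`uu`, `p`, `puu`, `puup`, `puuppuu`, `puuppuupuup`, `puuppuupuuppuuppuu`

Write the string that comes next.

puuppuupuuppuuppuupuuppuupuup

From term 3 onward, concatenate the last term with the second-to-last: p·uu = puu, puu·p = puup, …
Continuing: puuppuupuuppuuppuu · puuppuupuup gives term 8.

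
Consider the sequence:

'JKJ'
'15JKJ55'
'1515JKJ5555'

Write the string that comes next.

Each term wraps the previous one in 15 on the left and 55 on the right.
Applying this once more to 1515JKJ5555:

151515JKJ555555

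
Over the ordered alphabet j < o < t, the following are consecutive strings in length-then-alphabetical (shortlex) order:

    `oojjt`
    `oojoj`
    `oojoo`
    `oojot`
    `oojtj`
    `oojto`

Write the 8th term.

ooojj

Continuing the enumeration 2 steps past oojto: oojto → oojtt → (answer).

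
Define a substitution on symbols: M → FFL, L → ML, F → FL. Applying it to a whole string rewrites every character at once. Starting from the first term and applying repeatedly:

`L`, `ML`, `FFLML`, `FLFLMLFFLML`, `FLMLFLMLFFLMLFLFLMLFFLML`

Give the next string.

FLMLFFLMLFLMLFFLMLFLFLMLFFLMLFLMLFLMLFFLMLFLFLMLFFLML

φ(FLMLFLMLFFLMLFLFLMLFFLML) expands symbol-by-symbol to FL ML FFL ML FL ML FFL ML FL FL ML FFL ML FL ML FL ML FFL ML FL FL ML FFL ML; joining the 24 pieces gives the next term.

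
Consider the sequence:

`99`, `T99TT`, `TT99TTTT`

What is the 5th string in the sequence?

Each term wraps the previous one in T on the left and TT on the right.
From TT99TTTT, 2 further steps: TT99TTTT → TTT99TTTTTT → (answer).

TTTT99TTTTTTTT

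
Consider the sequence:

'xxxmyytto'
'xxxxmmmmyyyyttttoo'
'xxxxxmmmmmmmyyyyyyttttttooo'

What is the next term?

Term n consists of n+2 x's, followed by 3n-2 m's, followed by 2n y's, followed by 2n t's, followed by n o's (n = 1, 2, …).
At n = 4 the blocks have lengths 6, 10, 8, 8, 4.

xxxxxxmmmmmmmmmmyyyyyyyyttttttttoooo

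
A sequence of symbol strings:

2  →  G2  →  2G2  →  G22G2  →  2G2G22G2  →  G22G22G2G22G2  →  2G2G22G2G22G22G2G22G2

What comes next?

G22G22G2G22G22G2G22G2G22G22G2G22G2

From term 3 onward, concatenate the second-to-last term with the last: 2·G2 = 2G2, G2·2G2 = G22G2, …
Continuing: G22G22G2G22G2 · 2G2G22G2G22G22G2G22G2 gives term 8.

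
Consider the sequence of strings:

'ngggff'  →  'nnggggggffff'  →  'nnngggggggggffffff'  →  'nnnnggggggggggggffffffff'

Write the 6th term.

nnnnnnggggggggggggggggggffffffffffff

Term n consists of n n's, followed by 3n g's, followed by 2n f's (n = 1, 2, …).
Setting n = 6 gives 6, 18, 12 characters in each block.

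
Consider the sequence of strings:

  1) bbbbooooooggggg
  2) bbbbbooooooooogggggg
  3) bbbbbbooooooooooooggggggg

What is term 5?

bbbbbbbbooooooooooooooooooggggggggg

Each string has the form b^{n+2} o^{3n} g^{n+3}, where the shown terms are n = 2, 3, 4.
At n = 6 the blocks have lengths 8, 18, 9.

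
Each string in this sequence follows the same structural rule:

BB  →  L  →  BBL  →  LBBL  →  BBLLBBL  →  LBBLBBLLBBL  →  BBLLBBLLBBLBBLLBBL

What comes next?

Each term (from the third on) is the two preceding terms concatenated in order: term 3 = BB·L = BBL.
The next term joins LBBLBBLLBBL and BBLLBBLLBBLBBLLBBL.

LBBLBBLLBBLBBLLBBLLBBLBBLLBBL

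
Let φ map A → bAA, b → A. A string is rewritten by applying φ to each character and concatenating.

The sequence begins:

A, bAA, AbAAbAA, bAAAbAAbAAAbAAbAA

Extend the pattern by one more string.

AbAAbAAbAAAbAAbAAAbAAbAAbAAAbAAbAAAbAAbAA

Applying the rule to each of the 17 symbols of bAAAbAAbAAAbAAbAA gives the pieces A bAA bAA bAA A bAA bAA A bAA bAA bAA A bAA bAA A bAA bAA, which concatenate to the answer.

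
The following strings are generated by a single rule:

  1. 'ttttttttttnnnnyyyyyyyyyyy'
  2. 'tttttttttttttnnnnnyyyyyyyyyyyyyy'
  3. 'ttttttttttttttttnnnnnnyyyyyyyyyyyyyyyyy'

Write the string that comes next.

tttttttttttttttttttnnnnnnnyyyyyyyyyyyyyyyyyyyy

Each string has the form t^{3n+1} n^{n+1} y^{3n+2}, where the shown terms are n = 3, 4, 5.
Setting n = 6 gives 19, 7, 20 characters in each block.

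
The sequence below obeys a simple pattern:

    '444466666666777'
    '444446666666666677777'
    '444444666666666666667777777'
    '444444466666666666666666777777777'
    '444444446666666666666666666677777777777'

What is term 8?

444444444446666666666666666666666666666677777777777777777

Term n consists of n+2 4's, followed by 3n+2 6's, followed by 2n-1 7's, where the shown terms are n = 2, 3, 4, 5, 6.
Setting n = 9 gives 11, 29, 17 characters in each block.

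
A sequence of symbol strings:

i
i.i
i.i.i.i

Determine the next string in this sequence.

i.i.i.i.i.i.i.i

s(k+1) = s(k)·.·s(k) — each term doubles the last with '.' between the halves.
So the next term is two copies of i.i.i.i with '.' between the halves.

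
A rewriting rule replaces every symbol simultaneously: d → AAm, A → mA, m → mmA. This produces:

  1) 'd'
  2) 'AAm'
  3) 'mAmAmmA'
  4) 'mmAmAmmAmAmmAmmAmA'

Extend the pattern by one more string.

Applying the rule to each of the 18 symbols of mmAmAmmAmAmmAmmAmA gives the pieces mmA mmA mA mmA mA mmA mmA mA mmA mA mmA mmA mA mmA mmA mA mmA mA, which concatenate to the answer.

mmAmmAmAmmAmAmmAmmAmAmmAmAmmAmmAmAmmAmmAmAmmAmA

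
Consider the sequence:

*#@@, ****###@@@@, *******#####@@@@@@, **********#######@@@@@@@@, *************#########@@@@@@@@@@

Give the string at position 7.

*******************#############@@@@@@@@@@@@@@

Reading off run lengths: * runs 1, 4, 7, 10, 13; # runs 1, 3, 5, 7, 9; @ runs 2, 4, 6, 8, 10 — each is linear in n (n = 1, 2, …).
At n = 7 the blocks have lengths 19, 13, 14.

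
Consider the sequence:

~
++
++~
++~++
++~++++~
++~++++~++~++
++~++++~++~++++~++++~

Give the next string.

Each term (from the third on) is the previous term followed by the one before it: term 3 = ++·~ = ++~.
So term 8 is ++~++++~++~++++~++++~·++~++++~++~++.

++~++++~++~++++~++++~++~++++~++~++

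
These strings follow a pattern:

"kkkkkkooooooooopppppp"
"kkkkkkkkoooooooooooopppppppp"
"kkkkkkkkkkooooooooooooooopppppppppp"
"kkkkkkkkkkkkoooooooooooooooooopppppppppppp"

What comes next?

Term n consists of 2n k's, followed by 3n o's, followed by 2n p's, where the shown terms are n = 3, 4, 5, 6.
Setting n = 7 gives 14, 21, 14 characters in each block.

kkkkkkkkkkkkkkooooooooooooooooooooopppppppppppppp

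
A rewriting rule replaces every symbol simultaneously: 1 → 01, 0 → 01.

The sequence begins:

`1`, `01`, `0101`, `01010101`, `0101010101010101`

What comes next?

Replace each of the 16 characters of 0101010101010101 in place — 01 01 01 01 01 01 01 01 01 01 01 01 01 01 01 01 — and concatenate.

01010101010101010101010101010101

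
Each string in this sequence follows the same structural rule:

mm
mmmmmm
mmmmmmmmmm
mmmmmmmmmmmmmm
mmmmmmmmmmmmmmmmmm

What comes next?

mmmmmmmmmmmmmmmmmmmmmm

Every step adds mmmm at the front: s(k+1) = mmmm·s(k).
One more step from mmmmmmmmmmmmmmmmmm gives the answer.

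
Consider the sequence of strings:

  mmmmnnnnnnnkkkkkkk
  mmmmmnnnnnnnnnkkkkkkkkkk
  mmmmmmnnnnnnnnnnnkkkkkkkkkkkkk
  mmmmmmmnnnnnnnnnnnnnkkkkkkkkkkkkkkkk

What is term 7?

Each string has the form m^{n+2} n^{2n+3} k^{3n+1}, where the shown terms are n = 2, 3, 4, 5.
At n = 8 the blocks have lengths 10, 19, 25.

mmmmmmmmmmnnnnnnnnnnnnnnnnnnnkkkkkkkkkkkkkkkkkkkkkkkkk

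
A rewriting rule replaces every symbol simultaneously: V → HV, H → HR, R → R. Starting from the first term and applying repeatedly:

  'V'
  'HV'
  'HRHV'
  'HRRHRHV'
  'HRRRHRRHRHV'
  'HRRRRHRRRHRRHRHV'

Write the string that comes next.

φ(HRRRRHRRRHRRHRHV) expands symbol-by-symbol to HR R R R R HR R R R HR R R HR R HR HV; joining the 16 pieces gives the next term.

HRRRRRHRRRRHRRRHRRHRHV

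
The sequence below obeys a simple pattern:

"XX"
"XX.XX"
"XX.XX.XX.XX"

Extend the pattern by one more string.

Every step duplicates the string with '.' between the halves.
So the next term is two copies of XX.XX.XX.XX with '.' between the halves.

XX.XX.XX.XX.XX.XX.XX.XX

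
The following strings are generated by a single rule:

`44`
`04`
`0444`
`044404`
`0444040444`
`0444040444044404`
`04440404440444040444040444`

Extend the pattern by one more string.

044404044404440404440404440444040444044404

This is a Fibonacci-style word recurrence s(k) = s(k−1)·s(k−2): e.g. 04·44 = 0444.
So term 8 is 04440404440444040444040444·0444040444044404.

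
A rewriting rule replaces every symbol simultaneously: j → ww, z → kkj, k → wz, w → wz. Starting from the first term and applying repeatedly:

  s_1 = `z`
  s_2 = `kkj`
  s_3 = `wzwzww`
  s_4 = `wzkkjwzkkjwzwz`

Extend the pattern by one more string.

Rewriting the 14 symbols of wzkkjwzkkjwzwz one by one yields wz kkj wz wz ww wz kkj wz wz ww wz kkj wz kkj; concatenated:

wzkkjwzwzwwwzkkjwzwzwwwzkkjwzkkj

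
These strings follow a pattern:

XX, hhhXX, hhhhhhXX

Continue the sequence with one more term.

hhhhhhhhhXX

The strings grow by a fixed prefix hhh each time.
One more step from hhhhhhXX gives the answer.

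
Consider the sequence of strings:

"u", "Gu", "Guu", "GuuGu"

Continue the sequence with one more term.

GuuGuGuu

From term 3 onward, concatenate the last term with the second-to-last: Gu·u = Guu, Guu·Gu = GuuGu, …
The next term joins GuuGu and Guu.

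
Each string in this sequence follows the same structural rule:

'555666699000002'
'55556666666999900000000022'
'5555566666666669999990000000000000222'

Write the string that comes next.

The n-th term is n+2 5's then 3n+1 6's then 2n 9's then 4n+1 0's then n 2's (n = 1, 2, …).
Setting n = 4 gives 6, 13, 8, 17, 4 characters in each block.

555555666666666666699999999000000000000000002222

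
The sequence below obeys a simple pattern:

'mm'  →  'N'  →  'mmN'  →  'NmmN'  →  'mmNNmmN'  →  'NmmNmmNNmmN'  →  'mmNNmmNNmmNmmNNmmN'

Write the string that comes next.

NmmNmmNNmmNmmNNmmNNmmNmmNNmmN

This is a Fibonacci-style word recurrence s(k) = s(k−2)·s(k−1): e.g. mm·N = mmN.
The next term joins NmmNmmNNmmN and mmNNmmNNmmNmmNNmmN.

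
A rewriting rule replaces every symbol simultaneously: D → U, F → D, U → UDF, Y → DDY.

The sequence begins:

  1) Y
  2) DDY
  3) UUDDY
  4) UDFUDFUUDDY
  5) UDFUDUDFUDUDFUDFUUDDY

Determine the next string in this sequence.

UDFUDUDFUUDFUDUDFUUDFUDUDFUDUDFUDFUUDDY

Applying the rule to each of the 21 symbols of UDFUDUDFUDUDFUDFUUDDY gives the pieces UDF U D UDF U UDF U D UDF U UDF U D UDF U D UDF UDF U U DDY, which concatenate to the answer.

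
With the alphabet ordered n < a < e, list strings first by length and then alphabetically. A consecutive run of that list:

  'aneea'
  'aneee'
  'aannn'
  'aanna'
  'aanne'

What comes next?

Treat aanne as a base-3 numeral over the given alphabet and add one, carrying through any trailing e's.

aanan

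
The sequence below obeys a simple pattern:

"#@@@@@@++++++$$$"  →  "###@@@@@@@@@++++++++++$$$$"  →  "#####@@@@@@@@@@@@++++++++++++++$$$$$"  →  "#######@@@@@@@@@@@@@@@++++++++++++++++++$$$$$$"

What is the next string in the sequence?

Term n consists of 2n-1 #'s, followed by 3n+3 @'s, followed by 4n+2 +'s, followed by n+2 $'s (n = 1, 2, …).
At n = 5 the blocks have lengths 9, 18, 22, 7.

#########@@@@@@@@@@@@@@@@@@++++++++++++++++++++++$$$$$$$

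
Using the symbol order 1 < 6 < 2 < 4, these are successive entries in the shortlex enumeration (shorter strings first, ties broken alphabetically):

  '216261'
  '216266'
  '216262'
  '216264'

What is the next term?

216221

Find the rightmost character of 216264 below 4, bump it to the next letter, and reset everything to its right to 1.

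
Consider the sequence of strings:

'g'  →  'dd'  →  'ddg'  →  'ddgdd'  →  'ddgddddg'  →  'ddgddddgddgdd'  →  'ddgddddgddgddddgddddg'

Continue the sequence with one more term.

ddgddddgddgddddgddddgddgddddgddgdd

Each term (from the third on) is the previous term followed by the one before it: term 3 = dd·g = ddg.
So term 8 is ddgddddgddgddddgddddg·ddgddddgddgdd.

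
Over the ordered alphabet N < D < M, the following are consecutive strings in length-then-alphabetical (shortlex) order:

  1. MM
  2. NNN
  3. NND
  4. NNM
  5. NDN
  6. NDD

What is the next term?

The successor of NDD increments the rightmost position that isn't already M and resets every position after it to N.

NDM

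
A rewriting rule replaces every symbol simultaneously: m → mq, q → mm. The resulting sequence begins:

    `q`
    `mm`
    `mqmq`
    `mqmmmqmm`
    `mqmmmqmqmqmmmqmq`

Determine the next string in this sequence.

Rewriting the 16 symbols of mqmmmqmqmqmmmqmq one by one yields mq mm mq mq mq mm mq mm mq mm mq mq mq mm mq mm; concatenated:

mqmmmqmqmqmmmqmmmqmmmqmqmqmmmqmm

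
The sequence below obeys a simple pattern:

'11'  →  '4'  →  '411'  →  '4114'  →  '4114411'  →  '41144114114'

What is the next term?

This is a Fibonacci-style word recurrence s(k) = s(k−1)·s(k−2): e.g. 4·11 = 411.
Continuing: 41144114114 · 4114411 gives term 7.

411441141144114411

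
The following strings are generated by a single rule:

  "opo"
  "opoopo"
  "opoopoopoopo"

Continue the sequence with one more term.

opoopoopoopoopoopoopoopo

s(k+1) = s(k)·s(k) — each term doubles the last.
One more doubling of opoopoopoopo gives the answer.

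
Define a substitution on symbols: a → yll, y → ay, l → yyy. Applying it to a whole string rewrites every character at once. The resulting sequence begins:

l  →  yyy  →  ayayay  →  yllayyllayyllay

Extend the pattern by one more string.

Rewriting the 15 symbols of yllayyllayyllay one by one yields ay yyy yyy yll ay ay yyy yyy yll ay ay yyy yyy yll ay; concatenated:

ayyyyyyyyllayayyyyyyyyllayayyyyyyyyllay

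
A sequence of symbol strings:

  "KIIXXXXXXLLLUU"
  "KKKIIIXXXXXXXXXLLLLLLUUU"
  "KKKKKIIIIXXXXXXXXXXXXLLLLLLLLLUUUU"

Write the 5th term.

KKKKKKKKKIIIIIIXXXXXXXXXXXXXXXXXXLLLLLLLLLLLLLLLUUUUUU

The n-th term is 2n-1 K's then n+1 I's then 3n+3 X's then 3n L's then n+1 U's (n = 1, 2, …).
Setting n = 5 gives 9, 6, 18, 15, 6 characters in each block.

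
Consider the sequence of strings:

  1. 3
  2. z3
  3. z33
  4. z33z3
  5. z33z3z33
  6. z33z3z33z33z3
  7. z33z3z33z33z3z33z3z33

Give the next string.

Each term (from the third on) is the previous term followed by the one before it: term 3 = z3·3 = z33.
So term 8 is z33z3z33z33z3z33z3z33·z33z3z33z33z3.

z33z3z33z33z3z33z3z33z33z3z33z33z3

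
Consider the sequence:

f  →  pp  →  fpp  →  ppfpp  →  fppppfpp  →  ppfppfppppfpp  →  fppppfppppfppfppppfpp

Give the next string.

ppfppfppppfppfppppfppppfppfppppfpp

Each term (from the third on) is the two preceding terms concatenated in order: term 3 = f·pp = fpp.
So term 8 is ppfppfppppfpp·fppppfppppfppfppppfpp.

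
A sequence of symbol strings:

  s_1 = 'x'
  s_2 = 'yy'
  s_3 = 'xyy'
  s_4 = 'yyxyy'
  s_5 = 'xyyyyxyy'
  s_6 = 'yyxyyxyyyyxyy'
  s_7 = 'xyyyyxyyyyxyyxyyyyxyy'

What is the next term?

This is a Fibonacci-style word recurrence s(k) = s(k−2)·s(k−1): e.g. x·yy = xyy.
The next term joins yyxyyxyyyyxyy and xyyyyxyyyyxyyxyyyyxyy.

yyxyyxyyyyxyyxyyyyxyyyyxyyxyyyyxyy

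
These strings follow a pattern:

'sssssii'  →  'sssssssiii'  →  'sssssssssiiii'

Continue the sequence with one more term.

The n-th term is 2n+1 s's then n i's, where the shown terms are n = 2, 3, 4.
For the next term, n = 5, so the run lengths are 11, 5.

sssssssssssiiiii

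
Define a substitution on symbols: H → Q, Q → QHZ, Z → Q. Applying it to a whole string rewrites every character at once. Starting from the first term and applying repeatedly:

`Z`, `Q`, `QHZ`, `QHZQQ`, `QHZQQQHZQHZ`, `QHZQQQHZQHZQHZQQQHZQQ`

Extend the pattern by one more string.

Replace each of the 21 characters of QHZQQQHZQHZQHZQQQHZQQ in place — QHZ Q Q QHZ QHZ QHZ Q Q QHZ Q Q QHZ Q Q QHZ QHZ QHZ Q Q QHZ QHZ — and concatenate.

QHZQQQHZQHZQHZQQQHZQQQHZQQQHZQHZQHZQQQHZQHZ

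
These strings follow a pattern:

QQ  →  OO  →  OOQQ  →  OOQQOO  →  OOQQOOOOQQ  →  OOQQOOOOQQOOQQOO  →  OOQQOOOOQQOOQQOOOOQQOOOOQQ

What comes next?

OOQQOOOOQQOOQQOOOOQQOOOOQQOOQQOOOOQQOOQQOO

This is a Fibonacci-style word recurrence s(k) = s(k−1)·s(k−2): e.g. OO·QQ = OOQQ.
So term 8 is OOQQOOOOQQOOQQOOOOQQOOOOQQ·OOQQOOOOQQOOQQOO.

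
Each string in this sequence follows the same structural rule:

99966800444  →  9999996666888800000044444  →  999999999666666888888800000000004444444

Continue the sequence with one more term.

The n-th term is 3n 9's then 2n 6's then 3n-2 8's then 4n-2 0's then 2n+1 4's (n = 1, 2, …).
Setting n = 4 gives 12, 8, 10, 14, 9 characters in each block.

99999999999966666666888888888800000000000000444444444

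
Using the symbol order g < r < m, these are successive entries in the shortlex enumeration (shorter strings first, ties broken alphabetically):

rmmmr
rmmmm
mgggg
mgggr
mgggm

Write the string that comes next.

mggrg

The successor of mgggm increments the rightmost position that isn't already m and resets every position after it to g.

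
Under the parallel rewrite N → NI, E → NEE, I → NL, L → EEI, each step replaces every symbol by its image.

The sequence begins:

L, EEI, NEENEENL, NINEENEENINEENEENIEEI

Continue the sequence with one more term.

Applying the rule to each of the 21 symbols of NINEENEENINEENEENIEEI gives the pieces NI NL NI NEE NEE NI NEE NEE NI NL NI NEE NEE NI NEE NEE NI NL NEE NEE NL, which concatenate to the answer.

NINLNINEENEENINEENEENINLNINEENEENINEENEENINLNEENEENL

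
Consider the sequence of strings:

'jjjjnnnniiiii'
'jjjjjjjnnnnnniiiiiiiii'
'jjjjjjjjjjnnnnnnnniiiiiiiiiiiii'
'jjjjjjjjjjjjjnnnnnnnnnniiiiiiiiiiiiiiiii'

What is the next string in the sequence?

jjjjjjjjjjjjjjjjnnnnnnnnnnnniiiiiiiiiiiiiiiiiiiii

Term n consists of 3n+1 j's, followed by 2n+2 n's, followed by 4n+1 i's (n = 1, 2, …).
For the next term, n = 5, so the run lengths are 16, 12, 21.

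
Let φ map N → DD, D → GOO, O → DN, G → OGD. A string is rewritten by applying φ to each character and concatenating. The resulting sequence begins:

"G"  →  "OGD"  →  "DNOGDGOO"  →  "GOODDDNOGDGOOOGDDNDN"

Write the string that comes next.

Applying the rule to each of the 20 symbols of GOODDDNOGDGOOOGDDNDN gives the pieces OGD DN DN GOO GOO GOO DD DN OGD GOO OGD DN DN DN OGD GOO GOO DD GOO DD, which concatenate to the answer.

OGDDNDNGOOGOOGOODDDNOGDGOOOGDDNDNDNOGDGOOGOODDGOODD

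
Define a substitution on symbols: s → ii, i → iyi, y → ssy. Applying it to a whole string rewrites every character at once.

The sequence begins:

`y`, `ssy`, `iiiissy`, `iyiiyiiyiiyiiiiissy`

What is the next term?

iyissyiyiiyissyiyiiyissyiyiiyissyiyiiyiiyiiyiiyiiiiissy

φ(iyiiyiiyiiyiiiiissy) expands symbol-by-symbol to iyi ssy iyi iyi ssy iyi iyi ssy iyi iyi ssy iyi iyi iyi iyi iyi ii ii ssy; joining the 19 pieces gives the next term.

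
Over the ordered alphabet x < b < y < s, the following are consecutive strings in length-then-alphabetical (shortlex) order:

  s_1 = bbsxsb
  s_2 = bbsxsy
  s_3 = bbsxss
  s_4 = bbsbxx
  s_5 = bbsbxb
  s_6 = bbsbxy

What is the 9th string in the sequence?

bbsbbb

Continuing the enumeration 3 steps past bbsbxy: bbsbxy → bbsbxs → bbsbbx → (answer).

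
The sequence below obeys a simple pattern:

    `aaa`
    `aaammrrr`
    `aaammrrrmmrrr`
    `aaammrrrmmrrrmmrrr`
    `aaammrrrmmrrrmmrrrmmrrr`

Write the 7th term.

aaammrrrmmrrrmmrrrmmrrrmmrrrmmrrr

The strings grow by a fixed suffix mmrrr each time.
From aaammrrrmmrrrmmrrrmmrrr, 2 further steps: aaammrrrmmrrrmmrrrmmrrr → aaammrrrmmrrrmmrrrmmrrrmmrrr → (answer).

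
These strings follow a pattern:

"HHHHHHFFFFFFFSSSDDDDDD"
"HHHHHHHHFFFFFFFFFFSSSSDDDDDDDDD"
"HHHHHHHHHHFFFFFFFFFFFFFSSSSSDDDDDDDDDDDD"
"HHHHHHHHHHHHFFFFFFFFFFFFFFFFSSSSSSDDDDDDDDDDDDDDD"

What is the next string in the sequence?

Reading off run lengths: H runs 6, 8, 10, 12; F runs 7, 10, 13, 16; S runs 3, 4, 5, 6; D runs 6, 9, 12, 15 — each is linear in n, where the shown terms are n = 2, 3, 4, 5.
For the next term, n = 6, so the run lengths are 14, 19, 7, 18.

HHHHHHHHHHHHHHFFFFFFFFFFFFFFFFFFFSSSSSSSDDDDDDDDDDDDDDDDDD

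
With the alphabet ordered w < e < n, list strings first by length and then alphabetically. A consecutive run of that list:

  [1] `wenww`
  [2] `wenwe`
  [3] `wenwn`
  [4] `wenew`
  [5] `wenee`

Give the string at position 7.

Advancing 2 positions from wenee through wenee → wenen reaches term 7.

wennw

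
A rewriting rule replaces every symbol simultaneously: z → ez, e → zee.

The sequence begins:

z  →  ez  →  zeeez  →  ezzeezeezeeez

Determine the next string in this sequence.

zeeezezzeezeeezzeezeeezzeezeezeeez

Applying the rule to each of the 13 symbols of ezzeezeezeeez gives the pieces zee ez ez zee zee ez zee zee ez zee zee zee ez, which concatenate to the answer.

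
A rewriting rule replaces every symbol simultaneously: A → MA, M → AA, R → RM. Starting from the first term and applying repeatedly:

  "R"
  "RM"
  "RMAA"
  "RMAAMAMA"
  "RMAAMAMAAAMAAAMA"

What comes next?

Rewriting the 16 symbols of RMAAMAMAAAMAAAMA one by one yields RM AA MA MA AA MA AA MA MA MA AA MA MA MA AA MA; concatenated:

RMAAMAMAAAMAAAMAMAMAAAMAMAMAAAMA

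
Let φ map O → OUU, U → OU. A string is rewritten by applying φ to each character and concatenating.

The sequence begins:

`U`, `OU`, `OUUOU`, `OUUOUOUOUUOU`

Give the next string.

OUUOUOUOUUOUOUUOUOUUOUOUOUUOU

Expanding OUUOUOUOUUOU: O→OUU, U→OU, U→OU, O→OUU, U→OU, O→OUU, U→OU, O→OUU, U→OU, U→OU, O→OUU, U→OU. Concatenated: OUU OU OU OUU OU OUU OU OUU OU OU OUU OU.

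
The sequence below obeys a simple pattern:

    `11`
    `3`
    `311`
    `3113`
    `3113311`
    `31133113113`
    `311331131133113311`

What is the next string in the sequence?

31133113113311331131133113113

This is a Fibonacci-style word recurrence s(k) = s(k−1)·s(k−2): e.g. 3·11 = 311.
So term 8 is 311331131133113311·31133113113.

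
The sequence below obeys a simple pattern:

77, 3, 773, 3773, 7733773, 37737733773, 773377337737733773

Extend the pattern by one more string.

This is a Fibonacci-style word recurrence s(k) = s(k−2)·s(k−1): e.g. 77·3 = 773.
The next term joins 37737733773 and 773377337737733773.

37737733773773377337737733773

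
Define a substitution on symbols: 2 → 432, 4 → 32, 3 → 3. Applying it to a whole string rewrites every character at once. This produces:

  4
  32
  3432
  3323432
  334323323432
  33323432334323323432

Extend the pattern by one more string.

Rewriting the 20 symbols of 33323432334323323432 one by one yields 3 3 3 432 3 32 3 432 3 3 32 3 432 3 3 432 3 32 3 432; concatenated:

333432332343233323432334323323432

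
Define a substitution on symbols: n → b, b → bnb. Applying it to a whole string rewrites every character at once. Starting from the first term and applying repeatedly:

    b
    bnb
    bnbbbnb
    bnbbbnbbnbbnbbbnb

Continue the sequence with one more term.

Applying the rule to each of the 17 symbols of bnbbbnbbnbbnbbbnb gives the pieces bnb b bnb bnb bnb b bnb bnb b bnb bnb b bnb bnb bnb b bnb, which concatenate to the answer.

bnbbbnbbnbbnbbbnbbnbbbnbbnbbbnbbnbbnbbbnb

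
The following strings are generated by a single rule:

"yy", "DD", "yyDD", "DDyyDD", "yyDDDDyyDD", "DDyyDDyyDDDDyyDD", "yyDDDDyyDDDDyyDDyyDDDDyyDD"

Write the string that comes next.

From term 3 onward, concatenate the second-to-last term with the last: yy·DD = yyDD, DD·yyDD = DDyyDD, …
The next term joins DDyyDDyyDDDDyyDD and yyDDDDyyDDDDyyDDyyDDDDyyDD.

DDyyDDyyDDDDyyDDyyDDDDyyDDDDyyDDyyDDDDyyDD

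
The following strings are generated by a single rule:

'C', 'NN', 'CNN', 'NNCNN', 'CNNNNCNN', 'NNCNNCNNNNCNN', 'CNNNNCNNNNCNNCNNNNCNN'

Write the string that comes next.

This is a Fibonacci-style word recurrence s(k) = s(k−2)·s(k−1): e.g. C·NN = CNN.
So term 8 is NNCNNCNNNNCNN·CNNNNCNNNNCNNCNNNNCNN.

NNCNNCNNNNCNNCNNNNCNNNNCNNCNNNNCNN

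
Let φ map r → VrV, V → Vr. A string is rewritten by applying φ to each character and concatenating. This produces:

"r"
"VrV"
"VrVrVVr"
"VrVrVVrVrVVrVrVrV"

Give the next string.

φ(VrVrVVrVrVVrVrVrV) expands symbol-by-symbol to Vr VrV Vr VrV Vr Vr VrV Vr VrV Vr Vr VrV Vr VrV Vr VrV Vr; joining the 17 pieces gives the next term.

VrVrVVrVrVVrVrVrVVrVrVVrVrVrVVrVrVVrVrVVr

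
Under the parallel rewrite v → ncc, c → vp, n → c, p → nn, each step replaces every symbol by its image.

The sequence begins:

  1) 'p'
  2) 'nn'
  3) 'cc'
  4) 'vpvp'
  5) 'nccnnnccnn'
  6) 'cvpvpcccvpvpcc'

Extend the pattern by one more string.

vpnccnnnccnnvpvpvpnccnnnccnnvpvp

Applying the rule to each of the 14 symbols of cvpvpcccvpvpcc gives the pieces vp ncc nn ncc nn vp vp vp ncc nn ncc nn vp vp, which concatenate to the answer.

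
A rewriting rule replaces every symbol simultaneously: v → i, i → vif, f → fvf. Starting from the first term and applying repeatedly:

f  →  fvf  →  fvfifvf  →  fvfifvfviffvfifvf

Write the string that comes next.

fvfifvfviffvfifvfiviffvffvfifvfviffvfifvf

φ(fvfifvfviffvfifvf) expands symbol-by-symbol to fvf i fvf vif fvf i fvf i vif fvf fvf i fvf vif fvf i fvf; joining the 17 pieces gives the next term.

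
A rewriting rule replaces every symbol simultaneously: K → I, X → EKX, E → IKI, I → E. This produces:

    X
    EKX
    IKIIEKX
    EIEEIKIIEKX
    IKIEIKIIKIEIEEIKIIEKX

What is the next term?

Rewriting the 21 symbols of IKIEIKIIKIEIEEIKIIEKX one by one yields E I E IKI E I E E I E IKI E IKI IKI E I E E IKI I EKX; concatenated:

EIEIKIEIEEIEIKIEIKIIKIEIEEIKIIEKX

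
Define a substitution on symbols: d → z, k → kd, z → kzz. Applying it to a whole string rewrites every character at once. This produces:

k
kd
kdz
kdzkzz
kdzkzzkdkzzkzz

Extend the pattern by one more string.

Replace each of the 14 characters of kdzkzzkdkzzkzz in place — kd z kzz kd kzz kzz kd z kd kzz kzz kd kzz kzz — and concatenate.

kdzkzzkdkzzkzzkdzkdkzzkzzkdkzzkzz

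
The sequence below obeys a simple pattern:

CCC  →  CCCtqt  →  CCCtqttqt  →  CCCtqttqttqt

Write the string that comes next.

CCCtqttqttqttqt

Each term is the previous one with tqt appended.
One more step from CCCtqttqttqt gives the answer.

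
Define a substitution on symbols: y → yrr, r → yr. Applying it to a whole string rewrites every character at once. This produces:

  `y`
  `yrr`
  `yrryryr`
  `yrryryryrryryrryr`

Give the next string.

yrryryryrryryrryryrryryryrryryrryryryrryr

φ(yrryryryrryryrryr) expands symbol-by-symbol to yrr yr yr yrr yr yrr yr yrr yr yr yrr yr yrr yr yr yrr yr; joining the 17 pieces gives the next term.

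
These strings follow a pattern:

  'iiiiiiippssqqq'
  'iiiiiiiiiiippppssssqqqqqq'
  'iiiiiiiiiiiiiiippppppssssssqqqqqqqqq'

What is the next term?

iiiiiiiiiiiiiiiiiiippppppppssssssssqqqqqqqqqqqq

The n-th term is 4n+3 i's then 2n p's then 2n s's then 3n q's (n = 1, 2, …).
At n = 4 the blocks have lengths 19, 8, 8, 12.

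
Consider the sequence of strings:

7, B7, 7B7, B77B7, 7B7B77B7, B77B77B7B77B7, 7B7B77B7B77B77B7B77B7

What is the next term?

B77B77B7B77B77B7B77B7B77B77B7B77B7

Each term (from the third on) is the two preceding terms concatenated in order: term 3 = 7·B7 = 7B7.
So term 8 is B77B77B7B77B7·7B7B77B7B77B77B7B77B7.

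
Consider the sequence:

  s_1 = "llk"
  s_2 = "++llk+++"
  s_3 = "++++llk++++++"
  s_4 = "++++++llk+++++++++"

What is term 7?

++++++++++++llk++++++++++++++++++

s(k+1) = ++·s(k)·+++, so each term gains ++ as a prefix and +++ as a suffix.
From ++++++llk+++++++++, 3 further steps: ++++++llk+++++++++ → ++++++++llk++++++++++++ → ++++++++++llk+++++++++++++++ → (answer).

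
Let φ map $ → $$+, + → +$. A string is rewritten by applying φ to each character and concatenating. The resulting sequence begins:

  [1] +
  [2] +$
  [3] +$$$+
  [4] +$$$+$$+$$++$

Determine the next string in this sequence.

Rewriting the 13 symbols of +$$$+$$+$$++$ one by one yields +$ $$+ $$+ $$+ +$ $$+ $$+ +$ $$+ $$+ +$ +$ $$+; concatenated:

+$$$+$$+$$++$$$+$$++$$$+$$++$+$$$+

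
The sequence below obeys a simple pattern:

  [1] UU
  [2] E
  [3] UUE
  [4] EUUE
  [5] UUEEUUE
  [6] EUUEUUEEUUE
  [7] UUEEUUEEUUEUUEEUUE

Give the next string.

This is a Fibonacci-style word recurrence s(k) = s(k−2)·s(k−1): e.g. UU·E = UUE.
Continuing: EUUEUUEEUUE · UUEEUUEEUUEUUEEUUE gives term 8.

EUUEUUEEUUEUUEEUUEEUUEUUEEUUE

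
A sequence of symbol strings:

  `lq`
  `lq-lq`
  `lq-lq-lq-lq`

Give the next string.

s(k+1) = s(k)·-·s(k) — each term doubles the last with '-' between the halves.
Doubling lq-lq-lq-lq with '-' between the halves:

lq-lq-lq-lq-lq-lq-lq-lq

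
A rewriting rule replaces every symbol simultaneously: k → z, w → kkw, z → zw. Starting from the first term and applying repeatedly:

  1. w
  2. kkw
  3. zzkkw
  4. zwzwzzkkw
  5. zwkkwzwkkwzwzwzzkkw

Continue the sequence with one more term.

Applying the rule to each of the 19 symbols of zwkkwzwkkwzwzwzzkkw gives the pieces zw kkw z z kkw zw kkw z z kkw zw kkw zw kkw zw zw z z kkw, which concatenate to the answer.

zwkkwzzkkwzwkkwzzkkwzwkkwzwkkwzwzwzzkkw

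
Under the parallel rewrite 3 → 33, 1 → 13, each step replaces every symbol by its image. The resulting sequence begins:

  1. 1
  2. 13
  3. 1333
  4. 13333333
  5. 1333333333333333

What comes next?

13333333333333333333333333333333

Replace each of the 16 characters of 1333333333333333 in place — 13 33 33 33 33 33 33 33 33 33 33 33 33 33 33 33 — and concatenate.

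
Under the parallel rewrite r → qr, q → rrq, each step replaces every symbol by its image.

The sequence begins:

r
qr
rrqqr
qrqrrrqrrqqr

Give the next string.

rrqqrrrqqrqrqrrrqqrqrrrqrrqqr

Apply φ to qrqrrrqrrqqr symbol by symbol: q→rrq, r→qr, q→rrq, r→qr, r→qr, r→qr, q→rrq, r→qr, r→qr, q→rrq, q→rrq, r→qr; joined: rrq qr rrq qr qr qr rrq qr qr rrq rrq qr.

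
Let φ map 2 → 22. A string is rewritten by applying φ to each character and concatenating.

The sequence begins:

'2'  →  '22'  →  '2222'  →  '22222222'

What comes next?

Rewriting each symbol of 22222222: 2→22, 2→22, 2→22, 2→22, 2→22, 2→22, 2→22, 2→22, which concatenates to 22 22 22 22 22 22 22 22.

2222222222222222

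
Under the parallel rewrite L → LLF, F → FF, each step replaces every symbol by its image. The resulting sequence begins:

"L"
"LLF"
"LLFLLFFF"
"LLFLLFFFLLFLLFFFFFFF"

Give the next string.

LLFLLFFFLLFLLFFFFFFFLLFLLFFFLLFLLFFFFFFFFFFFFFFF

φ(LLFLLFFFLLFLLFFFFFFF) expands symbol-by-symbol to LLF LLF FF LLF LLF FF FF FF LLF LLF FF LLF LLF FF FF FF FF FF FF FF; joining the 20 pieces gives the next term.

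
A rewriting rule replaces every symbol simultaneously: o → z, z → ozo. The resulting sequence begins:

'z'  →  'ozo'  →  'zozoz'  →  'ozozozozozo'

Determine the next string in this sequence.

zozozozozozozozozozoz

Apply φ to ozozozozozo symbol by symbol: o→z, z→ozo, o→z, z→ozo, o→z, z→ozo, o→z, z→ozo, o→z, z→ozo, o→z; joined: z ozo z ozo z ozo z ozo z ozo z.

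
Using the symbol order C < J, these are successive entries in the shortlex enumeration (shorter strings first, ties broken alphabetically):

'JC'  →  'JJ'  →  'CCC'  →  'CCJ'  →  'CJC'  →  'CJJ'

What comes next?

Treat CJJ as a base-2 numeral over the given alphabet and add one, carrying through any trailing J's.

JCC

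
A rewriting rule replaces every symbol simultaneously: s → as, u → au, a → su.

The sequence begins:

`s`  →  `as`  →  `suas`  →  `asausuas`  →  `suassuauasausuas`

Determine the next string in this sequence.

Rewriting the 16 symbols of suassuauasausuas one by one yields as au su as as au su au su as su au as au su as; concatenated:

asausuasasausuausuassuauasausuas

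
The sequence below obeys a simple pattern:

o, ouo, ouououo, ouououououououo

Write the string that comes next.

ouououououououououououououououo

Each string is two copies of the previous one joined by 'u'.
So the next term is two copies of ouououououououo with 'u' between the halves.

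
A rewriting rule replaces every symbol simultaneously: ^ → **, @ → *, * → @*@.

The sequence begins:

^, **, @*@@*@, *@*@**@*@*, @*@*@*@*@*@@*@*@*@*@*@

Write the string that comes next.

Rewriting the 22 symbols of @*@*@*@*@*@@*@*@*@*@*@ one by one yields * @*@ * @*@ * @*@ * @*@ * @*@ * * @*@ * @*@ * @*@ * @*@ * @*@ *; concatenated:

*@*@*@*@*@*@*@*@*@*@**@*@*@*@*@*@*@*@*@*@*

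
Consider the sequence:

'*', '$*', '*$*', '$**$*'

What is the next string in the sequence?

This is a Fibonacci-style word recurrence s(k) = s(k−2)·s(k−1): e.g. *·$* = *$*.
So term 5 is *$*·$**$*.

*$*$**$*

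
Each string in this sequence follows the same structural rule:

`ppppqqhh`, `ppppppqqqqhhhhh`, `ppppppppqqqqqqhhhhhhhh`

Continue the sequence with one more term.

Term n consists of 2n+2 p's, followed by 2n q's, followed by 3n-1 h's (n = 1, 2, …).
At n = 4 the blocks have lengths 10, 8, 11.

ppppppppppqqqqqqqqhhhhhhhhhhh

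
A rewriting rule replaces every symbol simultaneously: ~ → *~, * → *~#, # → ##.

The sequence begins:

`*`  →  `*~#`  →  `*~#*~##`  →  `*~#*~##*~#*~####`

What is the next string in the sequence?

*~#*~##*~#*~####*~#*~##*~#*~########

Replace each of the 16 characters of *~#*~##*~#*~#### in place — *~# *~ ## *~# *~ ## ## *~# *~ ## *~# *~ ## ## ## ## — and concatenate.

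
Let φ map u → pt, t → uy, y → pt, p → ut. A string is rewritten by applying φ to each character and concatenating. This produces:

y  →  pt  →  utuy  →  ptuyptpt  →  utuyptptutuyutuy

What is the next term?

ptuyptptutuyutuyptuyptptptuyptpt

Replace each of the 16 characters of utuyptptutuyutuy in place — pt uy pt pt ut uy ut uy pt uy pt pt pt uy pt pt — and concatenate.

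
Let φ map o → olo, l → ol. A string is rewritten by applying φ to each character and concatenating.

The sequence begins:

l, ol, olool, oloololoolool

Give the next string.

oloololooloololoololooloololoolool

Replace each of the 13 characters of oloololoolool in place — olo ol olo olo ol olo ol olo olo ol olo olo ol — and concatenate.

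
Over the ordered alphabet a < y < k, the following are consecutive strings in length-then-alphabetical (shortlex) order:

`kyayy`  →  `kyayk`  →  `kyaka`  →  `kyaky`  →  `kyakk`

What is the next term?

The successor of kyakk increments the rightmost position that isn't already k and resets every position after it to a.

kyyaa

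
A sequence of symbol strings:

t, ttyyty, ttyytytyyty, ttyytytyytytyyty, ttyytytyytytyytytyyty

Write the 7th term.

The strings grow by a fixed suffix tyyty each time.
From ttyytytyytytyytytyyty, 2 further steps: ttyytytyytytyytytyyty → ttyytytyytytyytytyytytyyty → (answer).

ttyytytyytytyytytyytytyytytyyty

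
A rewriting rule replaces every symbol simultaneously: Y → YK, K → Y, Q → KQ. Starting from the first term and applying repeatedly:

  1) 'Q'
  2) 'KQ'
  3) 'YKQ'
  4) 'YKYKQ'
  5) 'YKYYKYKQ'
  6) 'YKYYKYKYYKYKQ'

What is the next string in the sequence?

YKYYKYKYYKYYKYKYYKYKQ

φ(YKYYKYKYYKYKQ) expands symbol-by-symbol to YK Y YK YK Y YK Y YK YK Y YK Y KQ; joining the 13 pieces gives the next term.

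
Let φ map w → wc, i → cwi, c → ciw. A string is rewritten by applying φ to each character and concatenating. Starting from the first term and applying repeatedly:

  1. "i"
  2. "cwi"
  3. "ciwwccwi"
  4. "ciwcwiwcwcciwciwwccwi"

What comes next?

Rewriting the 21 symbols of ciwcwiwcwcciwciwwccwi one by one yields ciw cwi wc ciw wc cwi wc ciw wc ciw ciw cwi wc ciw cwi wc wc ciw ciw wc cwi; concatenated:

ciwcwiwcciwwccwiwcciwwcciwciwcwiwcciwcwiwcwcciwciwwccwi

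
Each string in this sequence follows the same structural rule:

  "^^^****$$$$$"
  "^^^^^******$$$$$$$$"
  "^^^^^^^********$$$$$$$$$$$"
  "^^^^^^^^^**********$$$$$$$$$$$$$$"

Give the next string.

Term n consists of 2n-1 ^'s, followed by 2n *'s, followed by 3n-1 $'s, where the shown terms are n = 2, 3, 4, 5.
Setting n = 6 gives 11, 12, 17 characters in each block.

^^^^^^^^^^^************$$$$$$$$$$$$$$$$$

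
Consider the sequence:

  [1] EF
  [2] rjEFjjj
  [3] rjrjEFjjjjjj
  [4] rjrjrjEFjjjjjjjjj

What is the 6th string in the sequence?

rjrjrjrjrjEFjjjjjjjjjjjjjjj

Every step adds rj to the front and jjj to the end of the previous string.
From rjrjrjEFjjjjjjjjj, 2 further steps: rjrjrjEFjjjjjjjjj → rjrjrjrjEFjjjjjjjjjjjj → (answer).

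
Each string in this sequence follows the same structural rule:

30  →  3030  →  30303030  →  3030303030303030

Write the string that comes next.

Every step duplicates the string.
So the next term is two copies of 3030303030303030.

30303030303030303030303030303030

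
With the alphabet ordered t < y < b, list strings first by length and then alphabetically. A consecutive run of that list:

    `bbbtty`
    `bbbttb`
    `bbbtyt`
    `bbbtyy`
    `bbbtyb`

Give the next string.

bbbtbt

The successor of bbbtyb increments the rightmost position that isn't already b and resets every position after it to t.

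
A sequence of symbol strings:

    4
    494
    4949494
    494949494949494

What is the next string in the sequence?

4949494949494949494949494949494

Every step duplicates the string with '9' between the halves.
So the next term is two copies of 494949494949494 with '9' between the halves.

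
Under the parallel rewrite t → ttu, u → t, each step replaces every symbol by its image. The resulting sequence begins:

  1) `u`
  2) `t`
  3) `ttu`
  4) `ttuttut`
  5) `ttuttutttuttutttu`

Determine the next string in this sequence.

φ(ttuttutttuttutttu) expands symbol-by-symbol to ttu ttu t ttu ttu t ttu ttu ttu t ttu ttu t ttu ttu ttu t; joining the 17 pieces gives the next term.

ttuttutttuttutttuttuttutttuttutttuttuttut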